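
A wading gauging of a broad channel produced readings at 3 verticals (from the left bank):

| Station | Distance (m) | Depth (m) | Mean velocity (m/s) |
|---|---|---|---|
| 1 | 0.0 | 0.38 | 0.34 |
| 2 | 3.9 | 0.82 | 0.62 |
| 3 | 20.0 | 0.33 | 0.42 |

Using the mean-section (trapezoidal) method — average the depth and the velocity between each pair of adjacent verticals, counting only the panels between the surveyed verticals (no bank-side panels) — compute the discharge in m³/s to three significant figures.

Panel 1-2: Δb = 3.9 m, d̄ = (0.38+0.82)/2 = 0.6, v̄ = (0.34+0.62)/2 = 0.48 → q = 3.9×0.6×0.48 = 1.123 m³/s
Panel 2-3: Δb = 16.1 m, d̄ = (0.82+0.33)/2 = 0.575, v̄ = (0.62+0.42)/2 = 0.52 → q = 16.1×0.575×0.52 = 4.814 m³/s
Q = Σ q = 5.937 m³/s

5.94 m³/s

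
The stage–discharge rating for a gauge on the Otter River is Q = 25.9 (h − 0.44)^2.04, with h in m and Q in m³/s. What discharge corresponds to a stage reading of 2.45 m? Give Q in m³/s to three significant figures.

108 m³/s

Q = 25.9 × (2.45 − 0.44)^2.04 = 25.9 × 2.01^2.04 = 107.6 m³/s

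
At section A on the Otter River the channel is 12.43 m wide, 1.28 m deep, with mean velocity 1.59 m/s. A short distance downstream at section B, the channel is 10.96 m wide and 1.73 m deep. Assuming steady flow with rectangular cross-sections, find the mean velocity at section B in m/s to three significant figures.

1.33 m/s

Q = A₁V₁ = (12.43×1.28) × 1.59 = 25.30 m³/s
A₂ = 10.96 × 1.73 = 18.96 m²
V₂ = Q/A₂ = 25.30/18.96 = 1.334 m/s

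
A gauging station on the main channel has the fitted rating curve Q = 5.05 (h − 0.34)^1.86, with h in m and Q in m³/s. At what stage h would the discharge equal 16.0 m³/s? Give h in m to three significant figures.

2.20 m

h − h₀ = (Q/C)^(1/b) = (16.0/5.05)^(1/1.86) = 1.859 m
h = 0.34 + 1.859 = 2.199 m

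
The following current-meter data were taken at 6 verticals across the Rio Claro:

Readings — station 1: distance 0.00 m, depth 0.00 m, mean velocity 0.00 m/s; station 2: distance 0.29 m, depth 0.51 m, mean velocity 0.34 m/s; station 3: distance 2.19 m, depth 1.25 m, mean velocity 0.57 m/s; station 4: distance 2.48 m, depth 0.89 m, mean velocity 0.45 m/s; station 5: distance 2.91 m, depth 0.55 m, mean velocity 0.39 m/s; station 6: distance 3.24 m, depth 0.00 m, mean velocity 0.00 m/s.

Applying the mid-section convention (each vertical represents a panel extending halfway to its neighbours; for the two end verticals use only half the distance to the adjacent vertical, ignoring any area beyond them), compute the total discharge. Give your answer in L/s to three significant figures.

w_2 = (2.19 − 0.00)/2 = 1.095 m; q_2 = 0.34 × 0.51 × 1.095 = 0.1899 m³/s
w_3 = (2.48 − 0.29)/2 = 1.095 m; q_3 = 0.57 × 1.25 × 1.095 = 0.7802 m³/s
w_4 = (2.91 − 2.19)/2 = 0.36 m; q_4 = 0.45 × 0.89 × 0.36 = 0.1442 m³/s
w_5 = (3.24 − 2.48)/2 = 0.38 m; q_5 = 0.39 × 0.55 × 0.38 = 0.08151 m³/s
Stations 1, 6 contribute zero (depth or velocity is 0).
Q = Σ qᵢ = 1.196 m³/s
= 1.196 × 1000 = 1196 L/s

1200 L/s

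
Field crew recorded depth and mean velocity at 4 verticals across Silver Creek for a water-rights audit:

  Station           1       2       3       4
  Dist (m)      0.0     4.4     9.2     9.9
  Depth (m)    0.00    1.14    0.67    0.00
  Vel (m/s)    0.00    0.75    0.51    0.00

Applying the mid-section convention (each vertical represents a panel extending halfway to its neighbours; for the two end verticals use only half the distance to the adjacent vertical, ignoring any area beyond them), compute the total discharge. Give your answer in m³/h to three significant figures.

17500 m³/h

w_2 = (9.2 − 0.0)/2 = 4.6 m; q_2 = 0.75 × 1.14 × 4.6 = 3.933 m³/s
w_3 = (9.9 − 4.4)/2 = 2.75 m; q_3 = 0.51 × 0.67 × 2.75 = 0.9397 m³/s
Stations 1, 4 contribute zero (depth or velocity is 0).
Q = Σ qᵢ = 4.873 m³/s
= 4.873 × 3600 = 17540 m³/h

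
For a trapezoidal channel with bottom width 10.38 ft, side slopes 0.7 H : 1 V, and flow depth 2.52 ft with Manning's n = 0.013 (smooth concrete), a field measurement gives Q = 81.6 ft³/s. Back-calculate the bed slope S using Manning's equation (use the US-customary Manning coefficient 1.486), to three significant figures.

A = (b + z·y)·y = (10.38 + 0.7×2.52)×2.52 = 30.60 ft²
P = b + 2y√(1+z²) = 10.38 + 2×2.52×√(1+0.7²) = 16.53 ft
R = A/P = 30.60/16.53 = 1.851 ft
S = (Q·n / (1.486·A·R^(2/3)))² = (81.6×0.013 / (1.486×30.60×1.508))² = 0.0002394

0.000239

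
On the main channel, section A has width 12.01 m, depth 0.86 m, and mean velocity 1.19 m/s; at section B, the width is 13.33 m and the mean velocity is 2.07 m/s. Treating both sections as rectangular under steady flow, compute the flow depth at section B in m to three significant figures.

0.445 m

Q = A₁V₁ = (12.01×0.86) × 1.19 = 12.29 m³/s
d₂ = Q/(b₂ V₂) = 12.29/(13.33×2.07) = 0.4454 m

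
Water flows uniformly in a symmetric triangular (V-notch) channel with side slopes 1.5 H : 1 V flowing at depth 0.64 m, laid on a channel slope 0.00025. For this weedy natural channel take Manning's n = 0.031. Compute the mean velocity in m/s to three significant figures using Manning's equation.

0.211 m/s

A = z·y² = 1.5×0.64² = 0.6144 m²
P = 2y√(1+z²) = 2×0.64×√(1+1.5²) = 2.308 m
R = A/P = 0.6144/2.308 = 0.2663 m
Q = (1/n)·A·R^(2/3)·S^(1/2) = (1/0.031) × 0.6144 × 0.2663^(2/3) × 0.00025^(1/2) = 0.1297 m³/s
V = Q/A = 0.1297/0.6144 = 0.2111 m/s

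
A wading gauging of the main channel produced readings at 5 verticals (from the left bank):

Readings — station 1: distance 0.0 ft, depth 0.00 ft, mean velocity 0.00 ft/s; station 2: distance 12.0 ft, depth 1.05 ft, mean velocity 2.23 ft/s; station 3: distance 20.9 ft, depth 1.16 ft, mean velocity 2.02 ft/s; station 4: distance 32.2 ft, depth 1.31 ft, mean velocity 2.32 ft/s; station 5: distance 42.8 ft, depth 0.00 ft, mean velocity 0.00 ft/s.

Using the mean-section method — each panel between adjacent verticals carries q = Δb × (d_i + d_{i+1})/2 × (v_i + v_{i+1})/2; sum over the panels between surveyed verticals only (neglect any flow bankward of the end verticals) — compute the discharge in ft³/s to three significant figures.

Panel 1-2: Δb = 12 ft, d̄ = (0.00+1.05)/2 = 0.525, v̄ = (0.00+2.23)/2 = 1.115 → q = 12×0.525×1.115 = 7.025 ft³/s
Panel 2-3: Δb = 8.9 ft, d̄ = (1.05+1.16)/2 = 1.105, v̄ = (2.23+2.02)/2 = 2.125 → q = 8.9×1.105×2.125 = 20.90 ft³/s
Panel 3-4: Δb = 11.3 ft, d̄ = (1.16+1.31)/2 = 1.235, v̄ = (2.02+2.32)/2 = 2.17 → q = 11.3×1.235×2.17 = 30.28 ft³/s
Panel 4-5: Δb = 10.6 ft, d̄ = (1.31+0.00)/2 = 0.655, v̄ = (2.32+0.00)/2 = 1.16 → q = 10.6×0.655×1.16 = 8.054 ft³/s
Q = Σ q = 66.26 ft³/s

66.3 ft³/s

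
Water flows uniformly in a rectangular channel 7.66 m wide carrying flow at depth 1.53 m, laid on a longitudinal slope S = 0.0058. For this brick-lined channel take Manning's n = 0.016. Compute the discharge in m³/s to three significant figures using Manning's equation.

59.2 m³/s

A = b·y = 7.66 × 1.53 = 11.72 m²
P = b + 2y = 7.66 + 2×1.53 = 10.72 m
R = A/P = 11.72/10.72 = 1.093 m
Q = (1/n)·A·R^(2/3)·S^(1/2) = (1/0.016) × 11.72 × 1.093^(2/3) × 0.0058^(1/2) = 59.20 m³/s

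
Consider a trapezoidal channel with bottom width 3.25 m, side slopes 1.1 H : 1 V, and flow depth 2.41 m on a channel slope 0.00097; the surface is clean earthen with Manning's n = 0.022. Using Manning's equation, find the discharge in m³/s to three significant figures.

A = (b + z·y)·y = (3.25 + 1.1×2.41)×2.41 = 14.22 m²
P = b + 2y√(1+z²) = 3.25 + 2×2.41×√(1+1.1²) = 10.42 m
R = A/P = 14.22/10.42 = 1.365 m
Q = (1/n)·A·R^(2/3)·S^(1/2) = (1/0.022) × 14.22 × 1.365^(2/3) × 0.00097^(1/2) = 24.78 m³/s

24.8 m³/s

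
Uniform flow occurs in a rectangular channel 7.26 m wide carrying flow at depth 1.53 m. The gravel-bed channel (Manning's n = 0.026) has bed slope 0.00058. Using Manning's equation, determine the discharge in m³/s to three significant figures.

A = b·y = 7.26 × 1.53 = 11.11 m²
P = b + 2y = 7.26 + 2×1.53 = 10.32 m
R = A/P = 11.11/10.32 = 1.076 m
Q = (1/n)·A·R^(2/3)·S^(1/2) = (1/0.026) × 11.11 × 1.076^(2/3) × 0.00058^(1/2) = 10.81 m³/s

10.8 m³/s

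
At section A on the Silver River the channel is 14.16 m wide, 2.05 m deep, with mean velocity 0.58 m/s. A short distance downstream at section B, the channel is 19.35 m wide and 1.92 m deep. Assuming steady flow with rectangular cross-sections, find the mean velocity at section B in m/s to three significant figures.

0.453 m/s

Q = A₁V₁ = (14.16×2.05) × 0.58 = 16.84 m³/s
A₂ = 19.35 × 1.92 = 37.15 m²
V₂ = Q/A₂ = 16.84/37.15 = 0.4532 m/s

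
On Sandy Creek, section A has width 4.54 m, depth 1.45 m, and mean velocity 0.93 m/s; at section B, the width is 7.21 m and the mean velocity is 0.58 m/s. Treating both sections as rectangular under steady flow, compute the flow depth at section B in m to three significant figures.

Q = A₁V₁ = (4.54×1.45) × 0.93 = 6.122 m³/s
d₂ = Q/(b₂ V₂) = 6.122/(7.21×0.58) = 1.464 m

1.46 m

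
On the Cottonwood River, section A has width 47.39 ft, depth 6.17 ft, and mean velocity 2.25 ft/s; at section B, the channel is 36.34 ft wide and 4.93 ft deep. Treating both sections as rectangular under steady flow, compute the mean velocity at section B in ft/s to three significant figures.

Q = A₁V₁ = (47.39×6.17) × 2.25 = 657.9 ft³/s
A₂ = 36.34 × 4.93 = 179.2 ft²
V₂ = Q/A₂ = 657.9/179.2 = 3.672 ft/s

3.67 ft/s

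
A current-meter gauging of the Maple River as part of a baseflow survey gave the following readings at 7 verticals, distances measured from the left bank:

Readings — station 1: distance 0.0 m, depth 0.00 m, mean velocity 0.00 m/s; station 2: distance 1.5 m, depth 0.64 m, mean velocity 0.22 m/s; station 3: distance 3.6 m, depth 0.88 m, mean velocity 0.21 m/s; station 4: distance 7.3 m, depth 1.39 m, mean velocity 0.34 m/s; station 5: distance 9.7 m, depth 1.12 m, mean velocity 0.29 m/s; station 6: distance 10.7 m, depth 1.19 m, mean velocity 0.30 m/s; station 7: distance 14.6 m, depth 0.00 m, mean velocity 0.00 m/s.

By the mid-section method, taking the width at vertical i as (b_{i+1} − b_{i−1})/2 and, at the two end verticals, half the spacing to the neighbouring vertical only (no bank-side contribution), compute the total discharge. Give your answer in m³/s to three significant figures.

w_2 = (3.6 − 0.0)/2 = 1.8 m; q_2 = 0.22 × 0.64 × 1.8 = 0.2534 m³/s
w_3 = (7.3 − 1.5)/2 = 2.9 m; q_3 = 0.21 × 0.88 × 2.9 = 0.5359 m³/s
w_4 = (9.7 − 3.6)/2 = 3.05 m; q_4 = 0.34 × 1.39 × 3.05 = 1.441 m³/s
w_5 = (10.7 − 7.3)/2 = 1.7 m; q_5 = 0.29 × 1.12 × 1.7 = 0.5522 m³/s
w_6 = (14.6 − 9.7)/2 = 2.45 m; q_6 = 0.30 × 1.19 × 2.45 = 0.8747 m³/s
Stations 1, 7 contribute zero (depth or velocity is 0).
Q = Σ qᵢ = 3.658 m³/s

3.66 m³/s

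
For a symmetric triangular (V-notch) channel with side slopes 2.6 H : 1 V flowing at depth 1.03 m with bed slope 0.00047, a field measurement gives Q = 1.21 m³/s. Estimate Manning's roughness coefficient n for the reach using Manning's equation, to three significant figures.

0.0303

A = z·y² = 2.6×1.03² = 2.758 m²
P = 2y√(1+z²) = 2×1.03×√(1+2.6²) = 5.738 m
R = A/P = 2.758/5.738 = 0.4807 m
n = (1/Q)·A·R^(2/3)·S^(1/2) = (1/1.21) × 2.758 × 0.6136 × 0.02168 = 0.03033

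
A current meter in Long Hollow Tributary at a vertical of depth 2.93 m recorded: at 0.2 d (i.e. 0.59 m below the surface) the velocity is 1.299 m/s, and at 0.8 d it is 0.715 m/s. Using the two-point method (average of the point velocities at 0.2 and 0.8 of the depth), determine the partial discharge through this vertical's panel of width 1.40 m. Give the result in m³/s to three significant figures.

v̄ = (1.299 + 0.715) / 2 = 1.007 m/s
q = v̄ × d × w = 1.007 × 2.93 × 1.40 = 4.131 m³/s

4.13 m³/s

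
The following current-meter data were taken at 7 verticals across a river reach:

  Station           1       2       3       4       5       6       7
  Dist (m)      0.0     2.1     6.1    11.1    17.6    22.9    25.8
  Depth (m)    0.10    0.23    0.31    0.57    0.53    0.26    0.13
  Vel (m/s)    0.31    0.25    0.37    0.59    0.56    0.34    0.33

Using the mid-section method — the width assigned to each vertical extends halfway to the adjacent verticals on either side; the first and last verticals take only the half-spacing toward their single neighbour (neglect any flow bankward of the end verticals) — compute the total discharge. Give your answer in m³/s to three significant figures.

w_1 = (2.1 − 0.0)/2 = 1.05 m; q_1 = 0.31 × 0.10 × 1.05 = 0.03255 m³/s
w_2 = (6.1 − 0.0)/2 = 3.05 m; q_2 = 0.25 × 0.23 × 3.05 = 0.1754 m³/s
w_3 = (11.1 − 2.1)/2 = 4.5 m; q_3 = 0.37 × 0.31 × 4.5 = 0.5162 m³/s
w_4 = (17.6 − 6.1)/2 = 5.75 m; q_4 = 0.59 × 0.57 × 5.75 = 1.934 m³/s
w_5 = (22.9 − 11.1)/2 = 5.9 m; q_5 = 0.56 × 0.53 × 5.9 = 1.751 m³/s
w_6 = (25.8 − 17.6)/2 = 4.1 m; q_6 = 0.34 × 0.26 × 4.1 = 0.3624 m³/s
w_7 = (25.8 − 22.9)/2 = 1.45 m; q_7 = 0.33 × 0.13 × 1.45 = 0.06221 m³/s
Q = Σ qᵢ = 4.834 m³/s

4.83 m³/s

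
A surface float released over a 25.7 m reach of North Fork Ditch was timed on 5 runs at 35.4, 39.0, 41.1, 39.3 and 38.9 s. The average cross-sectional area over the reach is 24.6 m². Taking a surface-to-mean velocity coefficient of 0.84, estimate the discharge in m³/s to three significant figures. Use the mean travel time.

13.7 m³/s

t̄ = (35.4 + 39.0 + 41.1 + 39.3 + 38.9) / 5 = 38.74 s
v_surface = L / t̄ = 25.7 / 38.74 = 0.6634 m/s
v_mean = 0.84 × 0.6634 = 0.5573 m/s
Q = A × v_mean = 24.6 × 0.5573 = 13.71 m³/s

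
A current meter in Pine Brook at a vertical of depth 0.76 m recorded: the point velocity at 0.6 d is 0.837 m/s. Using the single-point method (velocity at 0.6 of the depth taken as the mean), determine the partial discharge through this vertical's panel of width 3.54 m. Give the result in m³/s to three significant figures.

v̄ = v₀.₆ = 0.837 m/s
q = v̄ × d × w = 0.8370 × 0.76 × 3.54 = 2.252 m³/s

2.25 m³/s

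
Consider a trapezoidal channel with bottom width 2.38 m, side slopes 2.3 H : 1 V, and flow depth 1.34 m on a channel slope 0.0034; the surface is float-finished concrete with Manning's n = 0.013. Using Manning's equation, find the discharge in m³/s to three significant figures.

28.4 m³/s

A = (b + z·y)·y = (2.38 + 2.3×1.34)×1.34 = 7.319 m²
P = b + 2y√(1+z²) = 2.38 + 2×1.34×√(1+2.3²) = 9.101 m
R = A/P = 7.319/9.101 = 0.8042 m
Q = (1/n)·A·R^(2/3)·S^(1/2) = (1/0.013) × 7.319 × 0.8042^(2/3) × 0.0034^(1/2) = 28.39 m³/s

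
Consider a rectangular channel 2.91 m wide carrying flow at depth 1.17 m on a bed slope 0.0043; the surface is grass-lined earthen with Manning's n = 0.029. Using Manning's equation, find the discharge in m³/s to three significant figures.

A = b·y = 2.91 × 1.17 = 3.405 m²
P = b + 2y = 2.91 + 2×1.17 = 5.250 m
R = A/P = 3.405/5.250 = 0.6485 m
Q = (1/n)·A·R^(2/3)·S^(1/2) = (1/0.029) × 3.405 × 0.6485^(2/3) × 0.0043^(1/2) = 5.768 m³/s

5.77 m³/s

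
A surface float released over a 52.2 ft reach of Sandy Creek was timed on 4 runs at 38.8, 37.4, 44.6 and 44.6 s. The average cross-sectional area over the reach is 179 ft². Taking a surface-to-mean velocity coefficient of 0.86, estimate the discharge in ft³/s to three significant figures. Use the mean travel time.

194 ft³/s

t̄ = (38.8 + 37.4 + 44.6 + 44.6) / 4 = 41.35 s
v_surface = L / t̄ = 52.2 / 41.35 = 1.262 ft/s
v_mean = 0.86 × 1.262 = 1.086 ft/s
Q = A × v_mean = 179 × 1.086 = 194.3 ft³/s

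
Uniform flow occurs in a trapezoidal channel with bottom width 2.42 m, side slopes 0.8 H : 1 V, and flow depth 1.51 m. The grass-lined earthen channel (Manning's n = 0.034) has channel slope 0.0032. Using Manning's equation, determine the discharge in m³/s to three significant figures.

A = (b + z·y)·y = (2.42 + 0.8×1.51)×1.51 = 5.478 m²
P = b + 2y√(1+z²) = 2.42 + 2×1.51×√(1+0.8²) = 6.287 m
R = A/P = 5.478/6.287 = 0.8713 m
Q = (1/n)·A·R^(2/3)·S^(1/2) = (1/0.034) × 5.478 × 0.8713^(2/3) × 0.0032^(1/2) = 8.315 m³/s

8.31 m³/s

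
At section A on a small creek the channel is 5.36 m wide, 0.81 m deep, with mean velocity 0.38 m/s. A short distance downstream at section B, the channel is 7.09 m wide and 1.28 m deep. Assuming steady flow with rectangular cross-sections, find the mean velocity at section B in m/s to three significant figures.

0.182 m/s

Q = A₁V₁ = (5.36×0.81) × 0.38 = 1.650 m³/s
A₂ = 7.09 × 1.28 = 9.075 m²
V₂ = Q/A₂ = 1.650/9.075 = 0.1818 m/s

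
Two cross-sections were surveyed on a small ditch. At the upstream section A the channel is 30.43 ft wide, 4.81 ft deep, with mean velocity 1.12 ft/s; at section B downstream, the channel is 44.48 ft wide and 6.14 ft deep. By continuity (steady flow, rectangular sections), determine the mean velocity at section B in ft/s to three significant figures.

Q = A₁V₁ = (30.43×4.81) × 1.12 = 163.9 ft³/s
A₂ = 44.48 × 6.14 = 273.1 ft²
V₂ = Q/A₂ = 163.9/273.1 = 0.6002 ft/s

0.600 ft/s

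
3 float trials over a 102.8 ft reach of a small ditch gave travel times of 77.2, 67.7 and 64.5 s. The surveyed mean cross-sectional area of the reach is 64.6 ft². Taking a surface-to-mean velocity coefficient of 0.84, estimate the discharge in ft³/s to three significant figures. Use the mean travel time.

t̄ = (77.2 + 67.7 + 64.5) / 3 = 69.8 s
v_surface = L / t̄ = 102.8 / 69.8 = 1.473 ft/s
v_mean = 0.84 × 1.473 = 1.237 ft/s
Q = A × v_mean = 64.6 × 1.237 = 79.92 ft³/s

79.9 ft³/s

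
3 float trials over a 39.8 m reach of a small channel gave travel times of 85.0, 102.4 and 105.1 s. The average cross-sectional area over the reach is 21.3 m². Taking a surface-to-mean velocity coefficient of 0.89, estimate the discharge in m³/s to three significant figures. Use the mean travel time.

7.74 m³/s

t̄ = (85.0 + 102.4 + 105.1) / 3 = 97.5 s
v_surface = L / t̄ = 39.8 / 97.5 = 0.4082 m/s
v_mean = 0.89 × 0.4082 = 0.3633 m/s
Q = A × v_mean = 21.3 × 0.3633 = 7.738 m³/s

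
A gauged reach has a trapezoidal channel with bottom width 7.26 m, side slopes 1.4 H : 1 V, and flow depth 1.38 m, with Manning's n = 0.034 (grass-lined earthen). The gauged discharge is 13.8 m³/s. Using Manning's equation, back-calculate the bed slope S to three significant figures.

A = (b + z·y)·y = (7.26 + 1.4×1.38)×1.38 = 12.68 m²
P = b + 2y√(1+z²) = 7.26 + 2×1.38×√(1+1.4²) = 12.01 m
R = A/P = 12.68/12.01 = 1.056 m
S = (Q·n / (1·A·R^(2/3)))² = (13.8×0.034 / (1×12.68×1.037))² = 0.001272

0.00127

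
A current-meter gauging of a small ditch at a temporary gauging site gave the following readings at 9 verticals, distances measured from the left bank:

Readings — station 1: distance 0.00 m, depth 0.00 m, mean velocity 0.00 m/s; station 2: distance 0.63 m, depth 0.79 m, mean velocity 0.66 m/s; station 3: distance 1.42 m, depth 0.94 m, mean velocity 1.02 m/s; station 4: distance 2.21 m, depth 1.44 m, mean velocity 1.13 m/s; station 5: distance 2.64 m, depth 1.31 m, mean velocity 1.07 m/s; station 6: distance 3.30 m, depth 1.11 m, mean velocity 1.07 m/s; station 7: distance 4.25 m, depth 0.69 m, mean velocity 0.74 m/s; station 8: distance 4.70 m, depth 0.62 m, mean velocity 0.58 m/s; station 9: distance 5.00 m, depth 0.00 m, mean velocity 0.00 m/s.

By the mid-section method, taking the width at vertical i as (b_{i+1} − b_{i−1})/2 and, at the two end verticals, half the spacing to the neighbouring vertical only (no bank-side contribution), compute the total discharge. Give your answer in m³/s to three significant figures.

w_2 = (1.42 − 0.00)/2 = 0.71 m; q_2 = 0.66 × 0.79 × 0.71 = 0.3702 m³/s
w_3 = (2.21 − 0.63)/2 = 0.79 m; q_3 = 1.02 × 0.94 × 0.79 = 0.7575 m³/s
w_4 = (2.64 − 1.42)/2 = 0.61 m; q_4 = 1.13 × 1.44 × 0.61 = 0.9926 m³/s
w_5 = (3.30 − 2.21)/2 = 0.545 m; q_5 = 1.07 × 1.31 × 0.545 = 0.7639 m³/s
w_6 = (4.25 − 2.64)/2 = 0.805 m; q_6 = 1.07 × 1.11 × 0.805 = 0.9561 m³/s
w_7 = (4.70 − 3.30)/2 = 0.7 m; q_7 = 0.74 × 0.69 × 0.7 = 0.3574 m³/s
w_8 = (5.00 − 4.25)/2 = 0.375 m; q_8 = 0.58 × 0.62 × 0.375 = 0.1349 m³/s
Stations 1, 9 contribute zero (depth or velocity is 0).
Q = Σ qᵢ = 4.333 m³/s

4.33 m³/s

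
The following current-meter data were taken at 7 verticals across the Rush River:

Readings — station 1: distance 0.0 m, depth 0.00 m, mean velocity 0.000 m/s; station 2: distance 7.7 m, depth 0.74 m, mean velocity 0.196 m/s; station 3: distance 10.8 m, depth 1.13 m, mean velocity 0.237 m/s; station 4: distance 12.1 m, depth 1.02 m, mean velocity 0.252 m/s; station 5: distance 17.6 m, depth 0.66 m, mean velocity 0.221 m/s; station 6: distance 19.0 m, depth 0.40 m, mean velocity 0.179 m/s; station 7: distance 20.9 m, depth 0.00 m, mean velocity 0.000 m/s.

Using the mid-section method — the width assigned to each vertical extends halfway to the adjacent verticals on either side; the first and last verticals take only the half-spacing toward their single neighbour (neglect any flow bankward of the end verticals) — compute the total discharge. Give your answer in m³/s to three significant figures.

2.87 m³/s

w_2 = (10.8 − 0.0)/2 = 5.4 m; q_2 = 0.196 × 0.74 × 5.4 = 0.7832 m³/s
w_3 = (12.1 − 7.7)/2 = 2.2 m; q_3 = 0.237 × 1.13 × 2.2 = 0.5892 m³/s
w_4 = (17.6 − 10.8)/2 = 3.4 m; q_4 = 0.252 × 1.02 × 3.4 = 0.8739 m³/s
w_5 = (19.0 − 12.1)/2 = 3.45 m; q_5 = 0.221 × 0.66 × 3.45 = 0.5032 m³/s
w_6 = (20.9 − 17.6)/2 = 1.65 m; q_6 = 0.179 × 0.40 × 1.65 = 0.1181 m³/s
Stations 1, 7 contribute zero (depth or velocity is 0).
Q = Σ qᵢ = 2.868 m³/s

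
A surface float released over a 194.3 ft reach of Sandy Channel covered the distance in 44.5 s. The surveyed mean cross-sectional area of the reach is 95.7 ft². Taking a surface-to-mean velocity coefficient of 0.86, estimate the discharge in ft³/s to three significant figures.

359 ft³/s

v_surface = L / t̄ = 194.3 / 44.5 = 4.366 ft/s
v_mean = 0.86 × 4.366 = 3.755 ft/s
Q = A × v_mean = 95.7 × 3.755 = 359.4 ft³/s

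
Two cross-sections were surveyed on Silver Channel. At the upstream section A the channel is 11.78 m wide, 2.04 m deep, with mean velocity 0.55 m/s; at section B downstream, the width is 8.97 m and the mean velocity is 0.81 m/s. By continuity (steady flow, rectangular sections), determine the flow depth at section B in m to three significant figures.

1.82 m

Q = A₁V₁ = (11.78×2.04) × 0.55 = 13.22 m³/s
d₂ = Q/(b₂ V₂) = 13.22/(8.97×0.81) = 1.819 m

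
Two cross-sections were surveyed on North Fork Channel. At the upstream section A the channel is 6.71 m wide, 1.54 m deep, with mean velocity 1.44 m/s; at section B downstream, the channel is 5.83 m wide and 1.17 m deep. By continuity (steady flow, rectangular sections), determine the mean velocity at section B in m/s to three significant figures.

Q = A₁V₁ = (6.71×1.54) × 1.44 = 14.88 m³/s
A₂ = 5.83 × 1.17 = 6.821 m²
V₂ = Q/A₂ = 14.88/6.821 = 2.181 m/s

2.18 m/s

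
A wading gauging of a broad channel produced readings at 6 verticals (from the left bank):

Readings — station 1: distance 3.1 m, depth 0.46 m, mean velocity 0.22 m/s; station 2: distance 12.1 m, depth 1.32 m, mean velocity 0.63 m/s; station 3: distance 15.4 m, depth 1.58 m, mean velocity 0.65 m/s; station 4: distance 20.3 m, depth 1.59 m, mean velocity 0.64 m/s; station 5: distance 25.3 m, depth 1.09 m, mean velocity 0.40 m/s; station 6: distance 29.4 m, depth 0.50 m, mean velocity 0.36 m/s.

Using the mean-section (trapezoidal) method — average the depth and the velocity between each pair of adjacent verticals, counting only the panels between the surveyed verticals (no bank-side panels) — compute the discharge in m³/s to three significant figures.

16.2 m³/s

Panel 1-2: Δb = 9 m, d̄ = (0.46+1.32)/2 = 0.89, v̄ = (0.22+0.63)/2 = 0.425 → q = 9×0.89×0.425 = 3.404 m³/s
Panel 2-3: Δb = 3.3 m, d̄ = (1.32+1.58)/2 = 1.45, v̄ = (0.63+0.65)/2 = 0.64 → q = 3.3×1.45×0.64 = 3.062 m³/s
Panel 3-4: Δb = 4.9 m, d̄ = (1.58+1.59)/2 = 1.585, v̄ = (0.65+0.64)/2 = 0.645 → q = 4.9×1.585×0.645 = 5.009 m³/s
Panel 4-5: Δb = 5 m, d̄ = (1.59+1.09)/2 = 1.34, v̄ = (0.64+0.40)/2 = 0.52 → q = 5×1.34×0.52 = 3.484 m³/s
Panel 5-6: Δb = 4.1 m, d̄ = (1.09+0.50)/2 = 0.795, v̄ = (0.40+0.36)/2 = 0.38 → q = 4.1×0.795×0.38 = 1.239 m³/s
Q = Σ q = 16.20 m³/s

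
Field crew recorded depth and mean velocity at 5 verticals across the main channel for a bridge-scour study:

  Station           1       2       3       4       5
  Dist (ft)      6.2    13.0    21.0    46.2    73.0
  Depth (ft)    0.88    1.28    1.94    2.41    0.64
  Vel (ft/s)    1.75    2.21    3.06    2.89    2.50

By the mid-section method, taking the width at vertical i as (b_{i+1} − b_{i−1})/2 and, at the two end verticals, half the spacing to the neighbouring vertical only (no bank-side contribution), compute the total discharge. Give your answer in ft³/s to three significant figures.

327 ft³/s

w_1 = (13.0 − 6.2)/2 = 3.4 ft; q_1 = 1.75 × 0.88 × 3.4 = 5.236 ft³/s
w_2 = (21.0 − 6.2)/2 = 7.4 ft; q_2 = 2.21 × 1.28 × 7.4 = 20.93 ft³/s
w_3 = (46.2 − 13.0)/2 = 16.6 ft; q_3 = 3.06 × 1.94 × 16.6 = 98.54 ft³/s
w_4 = (73.0 − 21.0)/2 = 26 ft; q_4 = 2.89 × 2.41 × 26 = 181.1 ft³/s
w_5 = (73.0 − 46.2)/2 = 13.4 ft; q_5 = 2.50 × 0.64 × 13.4 = 21.44 ft³/s
Q = Σ qᵢ = 327.2 ft³/s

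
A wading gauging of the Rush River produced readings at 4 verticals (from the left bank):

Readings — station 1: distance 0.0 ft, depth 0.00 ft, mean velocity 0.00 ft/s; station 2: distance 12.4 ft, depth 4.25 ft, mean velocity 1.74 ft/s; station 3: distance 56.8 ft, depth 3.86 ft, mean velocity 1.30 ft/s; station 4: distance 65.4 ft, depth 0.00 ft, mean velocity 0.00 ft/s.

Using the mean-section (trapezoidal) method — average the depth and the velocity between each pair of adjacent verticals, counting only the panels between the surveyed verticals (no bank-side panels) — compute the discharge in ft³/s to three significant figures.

Panel 1-2: Δb = 12.4 ft, d̄ = (0.00+4.25)/2 = 2.125, v̄ = (0.00+1.74)/2 = 0.87 → q = 12.4×2.125×0.87 = 22.92 ft³/s
Panel 2-3: Δb = 44.4 ft, d̄ = (4.25+3.86)/2 = 4.055, v̄ = (1.74+1.30)/2 = 1.52 → q = 44.4×4.055×1.52 = 273.7 ft³/s
Panel 3-4: Δb = 8.6 ft, d̄ = (3.86+0.00)/2 = 1.93, v̄ = (1.30+0.00)/2 = 0.65 → q = 8.6×1.93×0.65 = 10.79 ft³/s
Q = Σ q = 307.4 ft³/s

307 ft³/s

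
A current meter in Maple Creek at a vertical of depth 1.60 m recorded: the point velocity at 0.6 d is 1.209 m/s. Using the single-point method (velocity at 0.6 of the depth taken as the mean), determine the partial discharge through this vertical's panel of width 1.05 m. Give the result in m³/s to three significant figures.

v̄ = v₀.₆ = 1.209 m/s
q = v̄ × d × w = 1.209 × 1.60 × 1.05 = 2.031 m³/s

2.03 m³/s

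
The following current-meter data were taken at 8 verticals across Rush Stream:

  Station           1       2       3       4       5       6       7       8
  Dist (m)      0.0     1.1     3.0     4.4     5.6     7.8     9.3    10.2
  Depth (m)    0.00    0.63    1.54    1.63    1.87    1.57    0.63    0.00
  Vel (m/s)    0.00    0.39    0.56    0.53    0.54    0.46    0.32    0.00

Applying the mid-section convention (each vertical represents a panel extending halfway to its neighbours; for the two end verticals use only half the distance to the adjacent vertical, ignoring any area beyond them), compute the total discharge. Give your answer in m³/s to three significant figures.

6.21 m³/s

w_2 = (3.0 − 0.0)/2 = 1.5 m; q_2 = 0.39 × 0.63 × 1.5 = 0.3686 m³/s
w_3 = (4.4 − 1.1)/2 = 1.65 m; q_3 = 0.56 × 1.54 × 1.65 = 1.423 m³/s
w_4 = (5.6 − 3.0)/2 = 1.3 m; q_4 = 0.53 × 1.63 × 1.3 = 1.123 m³/s
w_5 = (7.8 − 4.4)/2 = 1.7 m; q_5 = 0.54 × 1.87 × 1.7 = 1.717 m³/s
w_6 = (9.3 − 5.6)/2 = 1.85 m; q_6 = 0.46 × 1.57 × 1.85 = 1.336 m³/s
w_7 = (10.2 − 7.8)/2 = 1.2 m; q_7 = 0.32 × 0.63 × 1.2 = 0.2419 m³/s
Stations 1, 8 contribute zero (depth or velocity is 0).
Q = Σ qᵢ = 6.209 m³/s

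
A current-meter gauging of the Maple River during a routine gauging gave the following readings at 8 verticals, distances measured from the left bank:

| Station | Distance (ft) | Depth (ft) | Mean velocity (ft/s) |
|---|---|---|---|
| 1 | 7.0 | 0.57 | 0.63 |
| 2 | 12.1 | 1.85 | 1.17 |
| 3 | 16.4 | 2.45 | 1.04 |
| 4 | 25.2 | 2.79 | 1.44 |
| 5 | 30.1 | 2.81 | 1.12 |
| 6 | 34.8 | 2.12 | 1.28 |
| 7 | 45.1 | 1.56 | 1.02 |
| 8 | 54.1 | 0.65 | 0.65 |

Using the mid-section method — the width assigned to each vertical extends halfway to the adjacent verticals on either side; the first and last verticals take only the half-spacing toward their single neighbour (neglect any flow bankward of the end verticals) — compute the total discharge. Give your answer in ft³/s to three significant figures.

108 ft³/s

w_1 = (12.1 − 7.0)/2 = 2.55 ft; q_1 = 0.63 × 0.57 × 2.55 = 0.9157 ft³/s
w_2 = (16.4 − 7.0)/2 = 4.7 ft; q_2 = 1.17 × 1.85 × 4.7 = 10.17 ft³/s
w_3 = (25.2 − 12.1)/2 = 6.55 ft; q_3 = 1.04 × 2.45 × 6.55 = 16.69 ft³/s
w_4 = (30.1 − 16.4)/2 = 6.85 ft; q_4 = 1.44 × 2.79 × 6.85 = 27.52 ft³/s
w_5 = (34.8 − 25.2)/2 = 4.8 ft; q_5 = 1.12 × 2.81 × 4.8 = 15.11 ft³/s
w_6 = (45.1 − 30.1)/2 = 7.5 ft; q_6 = 1.28 × 2.12 × 7.5 = 20.35 ft³/s
w_7 = (54.1 − 34.8)/2 = 9.65 ft; q_7 = 1.02 × 1.56 × 9.65 = 15.36 ft³/s
w_8 = (54.1 − 45.1)/2 = 4.5 ft; q_8 = 0.65 × 0.65 × 4.5 = 1.901 ft³/s
Q = Σ qᵢ = 108.0 ft³/s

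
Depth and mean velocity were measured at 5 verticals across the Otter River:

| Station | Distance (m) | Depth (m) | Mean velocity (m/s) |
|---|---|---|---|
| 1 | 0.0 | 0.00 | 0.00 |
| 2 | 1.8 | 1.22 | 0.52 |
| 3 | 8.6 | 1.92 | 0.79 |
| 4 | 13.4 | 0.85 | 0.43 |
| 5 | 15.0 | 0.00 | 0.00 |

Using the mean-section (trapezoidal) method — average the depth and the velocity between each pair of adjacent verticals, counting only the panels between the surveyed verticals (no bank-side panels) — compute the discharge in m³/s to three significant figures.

11.5 m³/s

Panel 1-2: Δb = 1.8 m, d̄ = (0.00+1.22)/2 = 0.61, v̄ = (0.00+0.52)/2 = 0.26 → q = 1.8×0.61×0.26 = 0.2855 m³/s
Panel 2-3: Δb = 6.8 m, d̄ = (1.22+1.92)/2 = 1.57, v̄ = (0.52+0.79)/2 = 0.655 → q = 6.8×1.57×0.655 = 6.993 m³/s
Panel 3-4: Δb = 4.8 m, d̄ = (1.92+0.85)/2 = 1.385, v̄ = (0.79+0.43)/2 = 0.61 → q = 4.8×1.385×0.61 = 4.055 m³/s
Panel 4-5: Δb = 1.6 m, d̄ = (0.85+0.00)/2 = 0.425, v̄ = (0.43+0.00)/2 = 0.215 → q = 1.6×0.425×0.215 = 0.1462 m³/s
Q = Σ q = 11.48 m³/s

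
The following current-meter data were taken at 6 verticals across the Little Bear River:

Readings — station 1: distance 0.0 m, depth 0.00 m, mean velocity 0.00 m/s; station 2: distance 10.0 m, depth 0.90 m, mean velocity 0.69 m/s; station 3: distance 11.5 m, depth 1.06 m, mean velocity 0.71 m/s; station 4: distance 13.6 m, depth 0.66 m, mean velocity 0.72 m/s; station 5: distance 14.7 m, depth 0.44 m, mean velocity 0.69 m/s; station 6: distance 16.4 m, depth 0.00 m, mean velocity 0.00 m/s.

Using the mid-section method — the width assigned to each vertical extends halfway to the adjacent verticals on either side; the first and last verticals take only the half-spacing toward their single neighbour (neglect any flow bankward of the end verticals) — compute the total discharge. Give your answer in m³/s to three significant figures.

w_2 = (11.5 − 0.0)/2 = 5.75 m; q_2 = 0.69 × 0.90 × 5.75 = 3.571 m³/s
w_3 = (13.6 − 10.0)/2 = 1.8 m; q_3 = 0.71 × 1.06 × 1.8 = 1.355 m³/s
w_4 = (14.7 − 11.5)/2 = 1.6 m; q_4 = 0.72 × 0.66 × 1.6 = 0.7603 m³/s
w_5 = (16.4 − 13.6)/2 = 1.4 m; q_5 = 0.69 × 0.44 × 1.4 = 0.4250 m³/s
Stations 1, 6 contribute zero (depth or velocity is 0).
Q = Σ qᵢ = 6.111 m³/s

6.11 m³/s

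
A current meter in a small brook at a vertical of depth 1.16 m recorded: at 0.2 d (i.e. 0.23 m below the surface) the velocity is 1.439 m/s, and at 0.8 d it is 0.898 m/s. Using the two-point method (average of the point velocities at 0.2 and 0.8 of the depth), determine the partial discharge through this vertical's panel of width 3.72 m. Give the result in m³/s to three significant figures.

v̄ = (1.439 + 0.898) / 2 = 1.169 m/s
q = v̄ × d × w = 1.169 × 1.16 × 3.72 = 5.042 m³/s

5.04 m³/s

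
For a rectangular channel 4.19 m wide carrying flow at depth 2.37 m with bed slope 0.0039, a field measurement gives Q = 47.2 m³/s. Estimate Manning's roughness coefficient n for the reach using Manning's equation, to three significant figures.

A = b·y = 4.19 × 2.37 = 9.930 m²
P = b + 2y = 4.19 + 2×2.37 = 8.930 m
R = A/P = 9.930/8.930 = 1.112 m
n = (1/Q)·A·R^(2/3)·S^(1/2) = (1/47.2) × 9.930 × 1.073 × 0.06245 = 0.01410

0.0141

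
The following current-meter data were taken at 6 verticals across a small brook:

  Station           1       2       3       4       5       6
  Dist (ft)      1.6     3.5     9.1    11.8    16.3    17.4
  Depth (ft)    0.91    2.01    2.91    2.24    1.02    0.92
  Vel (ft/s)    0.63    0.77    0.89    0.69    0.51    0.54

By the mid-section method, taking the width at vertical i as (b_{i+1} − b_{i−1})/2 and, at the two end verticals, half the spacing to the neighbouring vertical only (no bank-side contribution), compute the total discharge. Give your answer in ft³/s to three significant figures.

w_1 = (3.5 − 1.6)/2 = 0.95 ft; q_1 = 0.63 × 0.91 × 0.95 = 0.5446 ft³/s
w_2 = (9.1 − 1.6)/2 = 3.75 ft; q_2 = 0.77 × 2.01 × 3.75 = 5.804 ft³/s
w_3 = (11.8 − 3.5)/2 = 4.15 ft; q_3 = 0.89 × 2.91 × 4.15 = 10.75 ft³/s
w_4 = (16.3 − 9.1)/2 = 3.6 ft; q_4 = 0.69 × 2.24 × 3.6 = 5.564 ft³/s
w_5 = (17.4 − 11.8)/2 = 2.8 ft; q_5 = 0.51 × 1.02 × 2.8 = 1.457 ft³/s
w_6 = (17.4 − 16.3)/2 = 0.55 ft; q_6 = 0.54 × 0.92 × 0.55 = 0.2732 ft³/s
Q = Σ qᵢ = 24.39 ft³/s

24.4 ft³/s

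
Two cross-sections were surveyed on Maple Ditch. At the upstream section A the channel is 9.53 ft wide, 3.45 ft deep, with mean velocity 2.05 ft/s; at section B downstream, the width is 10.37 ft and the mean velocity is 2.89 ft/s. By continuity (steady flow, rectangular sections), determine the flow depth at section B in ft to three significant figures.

Q = A₁V₁ = (9.53×3.45) × 2.05 = 67.40 ft³/s
d₂ = Q/(b₂ V₂) = 67.40/(10.37×2.89) = 2.249 ft

2.25 ft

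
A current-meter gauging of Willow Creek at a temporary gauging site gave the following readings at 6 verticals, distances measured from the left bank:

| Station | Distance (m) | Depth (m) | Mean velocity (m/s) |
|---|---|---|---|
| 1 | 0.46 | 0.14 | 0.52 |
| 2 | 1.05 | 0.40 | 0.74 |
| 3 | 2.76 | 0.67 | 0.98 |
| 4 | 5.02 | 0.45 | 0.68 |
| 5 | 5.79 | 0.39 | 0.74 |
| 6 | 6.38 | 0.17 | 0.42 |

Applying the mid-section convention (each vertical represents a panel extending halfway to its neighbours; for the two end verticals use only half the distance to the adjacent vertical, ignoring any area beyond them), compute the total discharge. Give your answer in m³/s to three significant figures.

w_1 = (1.05 − 0.46)/2 = 0.295 m; q_1 = 0.52 × 0.14 × 0.295 = 0.02148 m³/s
w_2 = (2.76 − 0.46)/2 = 1.15 m; q_2 = 0.74 × 0.40 × 1.15 = 0.3404 m³/s
w_3 = (5.02 − 1.05)/2 = 1.985 m; q_3 = 0.98 × 0.67 × 1.985 = 1.303 m³/s
w_4 = (5.79 − 2.76)/2 = 1.515 m; q_4 = 0.68 × 0.45 × 1.515 = 0.4636 m³/s
w_5 = (6.38 − 5.02)/2 = 0.68 m; q_5 = 0.74 × 0.39 × 0.68 = 0.1962 m³/s
w_6 = (6.38 − 5.79)/2 = 0.295 m; q_6 = 0.42 × 0.17 × 0.295 = 0.02106 m³/s
Q = Σ qᵢ = 2.346 m³/s

2.35 m³/s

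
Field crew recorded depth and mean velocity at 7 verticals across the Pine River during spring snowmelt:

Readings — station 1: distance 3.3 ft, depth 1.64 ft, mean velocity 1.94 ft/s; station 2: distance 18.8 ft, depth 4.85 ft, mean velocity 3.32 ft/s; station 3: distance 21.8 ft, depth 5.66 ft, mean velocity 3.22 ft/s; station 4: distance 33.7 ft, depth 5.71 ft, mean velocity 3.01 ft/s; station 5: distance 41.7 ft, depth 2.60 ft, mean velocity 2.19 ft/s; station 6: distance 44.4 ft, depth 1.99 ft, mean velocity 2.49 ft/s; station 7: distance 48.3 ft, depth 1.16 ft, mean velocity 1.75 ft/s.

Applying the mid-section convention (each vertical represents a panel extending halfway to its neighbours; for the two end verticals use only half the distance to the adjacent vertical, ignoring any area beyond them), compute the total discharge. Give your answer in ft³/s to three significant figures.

w_1 = (18.8 − 3.3)/2 = 7.75 ft; q_1 = 1.94 × 1.64 × 7.75 = 24.66 ft³/s
w_2 = (21.8 − 3.3)/2 = 9.25 ft; q_2 = 3.32 × 4.85 × 9.25 = 148.9 ft³/s
w_3 = (33.7 − 18.8)/2 = 7.45 ft; q_3 = 3.22 × 5.66 × 7.45 = 135.8 ft³/s
w_4 = (41.7 − 21.8)/2 = 9.95 ft; q_4 = 3.01 × 5.71 × 9.95 = 171.0 ft³/s
w_5 = (44.4 − 33.7)/2 = 5.35 ft; q_5 = 2.19 × 2.60 × 5.35 = 30.46 ft³/s
w_6 = (48.3 − 41.7)/2 = 3.3 ft; q_6 = 2.49 × 1.99 × 3.3 = 16.35 ft³/s
w_7 = (48.3 − 44.4)/2 = 1.95 ft; q_7 = 1.75 × 1.16 × 1.95 = 3.959 ft³/s
Q = Σ qᵢ = 531.2 ft³/s

531 ft³/s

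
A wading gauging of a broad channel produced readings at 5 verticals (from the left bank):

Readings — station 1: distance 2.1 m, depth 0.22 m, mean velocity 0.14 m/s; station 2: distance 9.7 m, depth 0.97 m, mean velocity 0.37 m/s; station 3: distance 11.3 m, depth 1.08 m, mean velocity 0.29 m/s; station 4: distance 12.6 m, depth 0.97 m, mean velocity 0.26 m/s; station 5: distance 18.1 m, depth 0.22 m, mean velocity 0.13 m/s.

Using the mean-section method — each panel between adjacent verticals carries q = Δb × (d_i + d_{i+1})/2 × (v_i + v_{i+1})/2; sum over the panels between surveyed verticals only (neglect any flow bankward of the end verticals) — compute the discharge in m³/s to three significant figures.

2.70 m³/s

Panel 1-2: Δb = 7.6 m, d̄ = (0.22+0.97)/2 = 0.595, v̄ = (0.14+0.37)/2 = 0.255 → q = 7.6×0.595×0.255 = 1.153 m³/s
Panel 2-3: Δb = 1.6 m, d̄ = (0.97+1.08)/2 = 1.025, v̄ = (0.37+0.29)/2 = 0.33 → q = 1.6×1.025×0.33 = 0.5412 m³/s
Panel 3-4: Δb = 1.3 m, d̄ = (1.08+0.97)/2 = 1.025, v̄ = (0.29+0.26)/2 = 0.275 → q = 1.3×1.025×0.275 = 0.3664 m³/s
Panel 4-5: Δb = 5.5 m, d̄ = (0.97+0.22)/2 = 0.595, v̄ = (0.26+0.13)/2 = 0.195 → q = 5.5×0.595×0.195 = 0.6381 m³/s
Q = Σ q = 2.699 m³/s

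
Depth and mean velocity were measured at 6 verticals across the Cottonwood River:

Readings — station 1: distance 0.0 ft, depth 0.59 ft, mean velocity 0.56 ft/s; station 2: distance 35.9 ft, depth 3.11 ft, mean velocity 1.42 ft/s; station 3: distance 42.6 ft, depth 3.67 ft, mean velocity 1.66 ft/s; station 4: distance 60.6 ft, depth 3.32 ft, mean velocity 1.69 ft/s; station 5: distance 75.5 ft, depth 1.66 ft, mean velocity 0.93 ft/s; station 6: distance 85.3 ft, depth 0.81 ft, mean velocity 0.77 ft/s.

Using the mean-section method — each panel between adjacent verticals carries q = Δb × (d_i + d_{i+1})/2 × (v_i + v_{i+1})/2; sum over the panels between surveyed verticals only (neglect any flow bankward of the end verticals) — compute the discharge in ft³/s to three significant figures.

Panel 1-2: Δb = 35.9 ft, d̄ = (0.59+3.11)/2 = 1.85, v̄ = (0.56+1.42)/2 = 0.99 → q = 35.9×1.85×0.99 = 65.75 ft³/s
Panel 2-3: Δb = 6.7 ft, d̄ = (3.11+3.67)/2 = 3.39, v̄ = (1.42+1.66)/2 = 1.54 → q = 6.7×3.39×1.54 = 34.98 ft³/s
Panel 3-4: Δb = 18 ft, d̄ = (3.67+3.32)/2 = 3.495, v̄ = (1.66+1.69)/2 = 1.675 → q = 18×3.495×1.675 = 105.4 ft³/s
Panel 4-5: Δb = 14.9 ft, d̄ = (3.32+1.66)/2 = 2.49, v̄ = (1.69+0.93)/2 = 1.31 → q = 14.9×2.49×1.31 = 48.60 ft³/s
Panel 5-6: Δb = 9.8 ft, d̄ = (1.66+0.81)/2 = 1.235, v̄ = (0.93+0.77)/2 = 0.85 → q = 9.8×1.235×0.85 = 10.29 ft³/s
Q = Σ q = 265.0 ft³/s

265 ft³/s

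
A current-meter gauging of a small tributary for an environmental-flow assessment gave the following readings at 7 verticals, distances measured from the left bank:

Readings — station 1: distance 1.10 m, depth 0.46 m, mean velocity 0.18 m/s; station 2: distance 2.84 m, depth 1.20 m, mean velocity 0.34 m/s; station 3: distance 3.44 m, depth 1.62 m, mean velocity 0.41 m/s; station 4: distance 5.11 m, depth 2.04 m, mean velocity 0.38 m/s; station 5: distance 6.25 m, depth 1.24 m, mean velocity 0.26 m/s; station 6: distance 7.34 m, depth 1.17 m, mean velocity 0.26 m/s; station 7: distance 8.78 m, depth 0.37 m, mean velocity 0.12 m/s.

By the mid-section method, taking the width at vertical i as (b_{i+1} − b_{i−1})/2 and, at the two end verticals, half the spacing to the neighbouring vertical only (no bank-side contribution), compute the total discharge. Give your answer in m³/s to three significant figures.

w_1 = (2.84 − 1.10)/2 = 0.87 m; q_1 = 0.18 × 0.46 × 0.87 = 0.07204 m³/s
w_2 = (3.44 − 1.10)/2 = 1.17 m; q_2 = 0.34 × 1.20 × 1.17 = 0.4774 m³/s
w_3 = (5.11 − 2.84)/2 = 1.135 m; q_3 = 0.41 × 1.62 × 1.135 = 0.7539 m³/s
w_4 = (6.25 − 3.44)/2 = 1.405 m; q_4 = 0.38 × 2.04 × 1.405 = 1.089 m³/s
w_5 = (7.34 − 5.11)/2 = 1.115 m; q_5 = 0.26 × 1.24 × 1.115 = 0.3595 m³/s
w_6 = (8.78 − 6.25)/2 = 1.265 m; q_6 = 0.26 × 1.17 × 1.265 = 0.3848 m³/s
w_7 = (8.78 − 7.34)/2 = 0.72 m; q_7 = 0.12 × 0.37 × 0.72 = 0.03197 m³/s
Q = Σ qᵢ = 3.169 m³/s

3.17 m³/s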